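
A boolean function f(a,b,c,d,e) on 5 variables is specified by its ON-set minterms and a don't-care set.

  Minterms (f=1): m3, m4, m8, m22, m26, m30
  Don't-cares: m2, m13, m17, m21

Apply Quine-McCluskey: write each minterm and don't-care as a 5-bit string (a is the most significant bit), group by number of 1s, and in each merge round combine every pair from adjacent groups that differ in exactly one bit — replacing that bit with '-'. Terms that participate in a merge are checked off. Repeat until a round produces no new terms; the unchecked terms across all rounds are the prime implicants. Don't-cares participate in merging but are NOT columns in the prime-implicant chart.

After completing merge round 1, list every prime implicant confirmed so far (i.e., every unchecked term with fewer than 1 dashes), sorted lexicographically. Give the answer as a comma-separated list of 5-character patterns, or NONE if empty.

Round 0: 00010✓ 00011✓ 00100 01000 01101 10001✓ 10101✓ 10110✓ 11010✓ 11110✓
Round 1: 0001- 1-110 10-01 11-10
PIs = {0001-, 00100, 01000, 01101, 1-110, 10-01, 11-10}

00100, 01000, 01101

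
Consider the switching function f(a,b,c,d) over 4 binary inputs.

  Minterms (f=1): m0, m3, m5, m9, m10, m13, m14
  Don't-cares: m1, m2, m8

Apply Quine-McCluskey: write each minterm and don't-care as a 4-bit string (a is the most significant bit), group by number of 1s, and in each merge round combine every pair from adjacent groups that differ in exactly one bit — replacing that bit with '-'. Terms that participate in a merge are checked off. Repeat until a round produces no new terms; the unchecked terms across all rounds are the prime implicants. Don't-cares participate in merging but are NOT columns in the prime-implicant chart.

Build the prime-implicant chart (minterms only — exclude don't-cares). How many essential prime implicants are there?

3

[col 0] 0000*, 0001*, 0010*, 0011*, 0101*, 1000*, 1001*, 1010*, 1101*, 1110*
[col 1] -000*, -001*, -010*, -101*, 0-01*, 00-0*, 00-1*, 000-*, 001-*, 1-01*, 1-10, 10-0*, 100-*
[col 2] --01, -0-0, -00-, 00--
Prime implicants: --01, -0-0, -00-, 00--, 1-10
PI chart (minterm → PIs covering it):
  0 | -0-0,-00-,00--
  3 | 00--  (sole → essential)
  5 | --01  (sole → essential)
  9 | --01,-00-
  10 | -0-0,1-10
  13 | --01  (sole → essential)
  14 | 1-10  (sole → essential)
Essential prime implicants: --01, 00--, 1-10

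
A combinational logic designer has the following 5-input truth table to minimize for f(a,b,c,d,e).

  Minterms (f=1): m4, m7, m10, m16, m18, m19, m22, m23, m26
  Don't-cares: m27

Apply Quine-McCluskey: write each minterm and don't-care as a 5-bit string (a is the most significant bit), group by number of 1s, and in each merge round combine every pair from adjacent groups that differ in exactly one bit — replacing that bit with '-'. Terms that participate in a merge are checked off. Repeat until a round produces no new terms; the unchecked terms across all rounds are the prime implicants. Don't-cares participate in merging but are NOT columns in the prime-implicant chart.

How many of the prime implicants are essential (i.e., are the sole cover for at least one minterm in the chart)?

5

Round 0: 00100 00111✓ 01010✓ 10000✓ 10010✓ 10011✓ 10110✓ 10111✓ 11010✓ 11011✓
Round 1: -0111 -1010 1-010✓ 1-011✓ 10-10✓ 10-11✓ 100-0 1001-✓ 1011-✓ 1101-✓
Round 2: 1-01- 10-1-
PIs = {-0111, -1010, 00100, 1-01-, 10-1-, 100-0}
Coverage chart:
  m4: 00100 ←essential
  m7: -0111 ←essential
  m10: -1010 ←essential
  m16: 100-0 ←essential
  m18: 1-01-,10-1-,100-0
  m19: 1-01-,10-1-
  m22: 10-1- ←essential
  m23: -0111,10-1-
  m26: -1010,1-01-
Essential: -0111, -1010, 00100, 10-1-, 100-0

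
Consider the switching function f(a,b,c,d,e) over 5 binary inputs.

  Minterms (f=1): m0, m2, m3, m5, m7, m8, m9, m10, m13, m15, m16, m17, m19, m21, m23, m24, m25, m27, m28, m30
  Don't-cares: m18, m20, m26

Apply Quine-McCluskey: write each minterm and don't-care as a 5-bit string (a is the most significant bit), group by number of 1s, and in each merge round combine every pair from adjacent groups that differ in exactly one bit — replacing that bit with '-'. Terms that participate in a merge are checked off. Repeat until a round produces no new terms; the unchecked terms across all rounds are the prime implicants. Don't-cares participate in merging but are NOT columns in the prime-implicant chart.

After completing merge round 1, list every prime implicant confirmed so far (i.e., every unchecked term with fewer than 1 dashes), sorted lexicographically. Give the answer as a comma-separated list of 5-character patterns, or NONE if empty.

Round 0: 00000✓ 00010✓ 00011✓ 00101✓ 00111✓ 01000✓ 01001✓ 01010✓ 01101✓ 01111✓ 10000✓ 10001✓ 10010✓ 10011✓ 10100✓ 10101✓ 10111✓ 11000✓ 11001✓ 11010✓ 11011✓ 11100✓ 11110✓
Round 1: -0000✓ -0010✓ -0011✓ -0101✓ -0111✓ -1000✓ -1001✓ -1010✓ 0-000✓ 0-010✓ 0-101✓ 0-111✓ 00-11✓ 000-0✓ 0001-✓ 001-1✓ 01-01 010-0✓ 0100-✓ 011-1✓ 1-000✓ 1-001✓ 1-010✓ 1-011✓ 1-100✓ 10-00✓ 10-01✓ 10-11✓ 100-0✓ 100-1✓ 1000-✓ 1001-✓ 101-1✓ 1010-✓ 11-00✓ 11-10✓ 110-0✓ 110-1✓ 1100-✓ 1101-✓ 111-0✓
Round 2: --000✓ --010✓ -0-11 -00-0✓ -001- -01-1 -10-0✓ -100- 0-0-0✓ 0-1-1 1--00 1-0-0✓ 1-0-1✓ 1-00-✓ 1-01-✓ 10--1 10-0- 100--✓ 11--0 110--✓
Round 3: --0-0 1-0--
PIs = {--0-0, -0-11, -001-, -01-1, -100-, 0-1-1, 01-01, 1--00, 1-0--, 10--1, 10-0-, 11--0}

NONE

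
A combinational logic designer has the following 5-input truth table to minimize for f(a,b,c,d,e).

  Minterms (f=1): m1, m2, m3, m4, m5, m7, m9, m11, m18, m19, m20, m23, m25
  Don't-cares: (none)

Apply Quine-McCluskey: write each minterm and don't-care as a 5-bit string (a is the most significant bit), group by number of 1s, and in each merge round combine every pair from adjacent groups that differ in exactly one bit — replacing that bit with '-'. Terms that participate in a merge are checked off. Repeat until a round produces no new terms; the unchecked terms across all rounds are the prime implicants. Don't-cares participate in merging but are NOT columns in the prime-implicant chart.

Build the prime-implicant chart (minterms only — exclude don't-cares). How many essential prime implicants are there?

[col 0] 00001*, 00010*, 00011*, 00100*, 00101*, 00111*, 01001*, 01011*, 10010*, 10011*, 10100*, 10111*, 11001*
[col 1] -0010*, -0011*, -0100, -0111*, -1001, 0-001*, 0-011*, 00-01*, 00-11*, 000-1*, 0001-*, 001-1*, 0010-, 010-1*, 10-11*, 1001-*
[col 2] -0-11, -001-, 0-0-1, 00--1
Prime implicants: -0-11, -001-, -0100, -1001, 0-0-1, 00--1, 0010-
PI chart (minterm → PIs covering it):
  1 | 0-0-1,00--1
  2 | -001-  (sole → essential)
  3 | -0-11,-001-,0-0-1,00--1
  4 | -0100,0010-
  5 | 00--1,0010-
  7 | -0-11,00--1
  9 | -1001,0-0-1
  11 | 0-0-1  (sole → essential)
  18 | -001-  (sole → essential)
  19 | -0-11,-001-
  20 | -0100  (sole → essential)
  23 | -0-11  (sole → essential)
  25 | -1001  (sole → essential)
Essential prime implicants: -0-11, -001-, -0100, -1001, 0-0-1

5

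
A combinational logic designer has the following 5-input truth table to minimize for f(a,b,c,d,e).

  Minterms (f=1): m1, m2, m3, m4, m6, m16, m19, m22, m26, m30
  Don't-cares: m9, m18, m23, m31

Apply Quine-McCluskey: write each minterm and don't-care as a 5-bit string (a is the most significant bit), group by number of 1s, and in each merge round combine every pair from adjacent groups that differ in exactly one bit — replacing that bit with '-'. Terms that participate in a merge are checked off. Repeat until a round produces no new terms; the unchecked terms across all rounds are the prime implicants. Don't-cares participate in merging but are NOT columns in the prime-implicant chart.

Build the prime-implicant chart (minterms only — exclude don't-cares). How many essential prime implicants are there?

3

Round 0: 00001✓ 00010✓ 00011✓ 00100✓ 00110✓ 01001✓ 10000✓ 10010✓ 10011✓ 10110✓ 10111✓ 11010✓ 11110✓ 11111✓
Round 1: -0010✓ -0011✓ -0110✓ 0-001 00-10✓ 000-1 0001-✓ 001-0 1-010✓ 1-110✓ 1-111✓ 10-10✓ 10-11✓ 100-0 1001-✓ 1011-✓ 11-10✓ 1111-✓
Round 2: -0-10 -001- 1--10 1-11- 10-1-
PIs = {-0-10, -001-, 0-001, 000-1, 001-0, 1--10, 1-11-, 10-1-, 100-0}
Coverage chart:
  m1: 0-001,000-1
  m2: -0-10,-001-
  m3: -001-,000-1
  m4: 001-0 ←essential
  m6: -0-10,001-0
  m16: 100-0 ←essential
  m19: -001-,10-1-
  m22: -0-10,1--10,1-11-,10-1-
  m26: 1--10 ←essential
  m30: 1--10,1-11-
Essential: 001-0, 1--10, 100-0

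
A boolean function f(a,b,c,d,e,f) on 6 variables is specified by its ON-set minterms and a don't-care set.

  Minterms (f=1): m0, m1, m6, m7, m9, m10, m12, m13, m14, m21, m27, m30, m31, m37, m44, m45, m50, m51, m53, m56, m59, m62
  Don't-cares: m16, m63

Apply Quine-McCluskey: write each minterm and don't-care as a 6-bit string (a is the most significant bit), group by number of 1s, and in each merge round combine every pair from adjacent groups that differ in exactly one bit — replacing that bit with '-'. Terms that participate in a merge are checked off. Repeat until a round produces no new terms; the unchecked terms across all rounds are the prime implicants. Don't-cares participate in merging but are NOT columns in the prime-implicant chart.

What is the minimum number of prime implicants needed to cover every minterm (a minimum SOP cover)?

[col 0] 000000*, 000001*, 000110*, 000111*, 001001*, 001010*, 001100*, 001101*, 001110*, 010000*, 010101*, 011011*, 011110*, 011111*, 100101*, 101100*, 101101*, 110010*, 110011*, 110101*, 111000, 111011*, 111110*, 111111*
[col 1] -01100*, -01101*, -10101, -11011*, -11110*, -11111*, 0-0000, 0-1110, 00-001, 00-110, 00000-, 00011-, 001-01, 001-10, 0011-0, 00110-*, 011-11*, 01111-*, 1-0101, 10-101, 10110-*, 11-011, 11001-, 111-11*, 11111-*
[col 2] -0110-, -11-11, -1111-
Prime implicants: -0110-, -10101, -11-11, -1111-, 0-0000, 0-1110, 00-001, 00-110, 00000-, 00011-, 001-01, 001-10, 0011-0, 1-0101, 10-101, 11-011, 11001-, 111000
PI chart (minterm → PIs covering it):
  0 | 0-0000,00000-
  1 | 00-001,00000-
  6 | 00-110,00011-
  7 | 00011-  (sole → essential)
  9 | 00-001,001-01
  10 | 001-10  (sole → essential)
  12 | -0110-,0011-0
  13 | -0110-,001-01
  14 | 0-1110,00-110,001-10,0011-0
  21 | -10101  (sole → essential)
  27 | -11-11  (sole → essential)
  30 | -1111-,0-1110
  31 | -11-11,-1111-
  37 | 1-0101,10-101
  44 | -0110-  (sole → essential)
  45 | -0110-,10-101
  50 | 11001-  (sole → essential)
  51 | 11-011,11001-
  53 | -10101,1-0101
  56 | 111000  (sole → essential)
  59 | -11-11,11-011
  62 | -1111-  (sole → essential)
Essential prime implicants: -0110-, -10101, -11-11, -1111-, 00011-, 001-10, 11001-, 111000
Petrick residual → 0-0000, 00-001, 1-0101
Minimum SOP uses 11 PIs: b'cde' + bc'de'f + bcef + bcde + a'c'd'e'f' + a'b'd'e'f + a'b'c'de + a'b'cef' + ac'de'f + abc'd'e + abcd'e'f'

11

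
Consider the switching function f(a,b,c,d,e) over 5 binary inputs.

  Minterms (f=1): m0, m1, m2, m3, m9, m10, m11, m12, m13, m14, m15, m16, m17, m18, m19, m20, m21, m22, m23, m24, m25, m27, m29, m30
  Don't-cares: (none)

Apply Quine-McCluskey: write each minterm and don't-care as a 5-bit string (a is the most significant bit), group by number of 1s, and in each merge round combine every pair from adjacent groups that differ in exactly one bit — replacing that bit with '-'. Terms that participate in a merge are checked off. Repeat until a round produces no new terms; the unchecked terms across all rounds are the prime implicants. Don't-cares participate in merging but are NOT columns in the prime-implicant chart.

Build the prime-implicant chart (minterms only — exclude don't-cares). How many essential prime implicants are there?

size-2^0 implicants → 00000(✓)  00001(✓)  00010(✓)  00011(✓)  01001(✓)  01010(✓)  01011(✓)  01100(✓)  01101(✓)  01110(✓)  01111(✓)  10000(✓)  10001(✓)  10010(✓)  10011(✓)  10100(✓)  10101(✓)  10110(✓)  10111(✓)  11000(✓)  11001(✓)  11011(✓)  11101(✓)  11110(✓)
size-2^1 implicants → -0000(✓)  -0001(✓)  -0010(✓)  -0011(✓)  -1001(✓)  -1011(✓)  -1101(✓)  -1110  0-001(✓)  0-010(✓)  0-011(✓)  000-0(✓)  000-1(✓)  0000-(✓)  0001-(✓)  01-01(✓)  01-10(✓)  01-11(✓)  010-1(✓)  0101-(✓)  011-0(✓)  011-1(✓)  0110-(✓)  0111-(✓)  1-000(✓)  1-001(✓)  1-011(✓)  1-101(✓)  1-110  10-00(✓)  10-01(✓)  10-10(✓)  10-11(✓)  100-0(✓)  100-1(✓)  1000-(✓)  1001-(✓)  101-0(✓)  101-1(✓)  1010-(✓)  1011-(✓)  11-01(✓)  110-1(✓)  1100-(✓)
size-2^2 implicants → --001(✓)  --011(✓)  -00-0(✓)  -00-1(✓)  -000-(✓)  -001-(✓)  -1-01  -10-1(✓)  0-0-1(✓)  0-01-  000--(✓)  01--1  01-1-  011--  1--01  1-0-1(✓)  1-00-  10--0(✓)  10--1(✓)  10-0-(✓)  10-1-(✓)  100--(✓)  101--(✓)
size-2^3 implicants → --0-1  -00--  10---
Unchecked terms (primes): --0-1, -00--, -1-01, -1110, 0-01-, 01--1, 01-1-, 011--, 1--01, 1-00-, 1-110, 10---
Minterm coverage:
  m0 ⊆ -00-- [E]
  m1 ⊆ --0-1,-00--
  m2 ⊆ -00--,0-01-
  m3 ⊆ --0-1,-00--,0-01-
  m9 ⊆ --0-1,-1-01,01--1
  m10 ⊆ 0-01-,01-1-
  m11 ⊆ --0-1,0-01-,01--1,01-1-
  m12 ⊆ 011-- [E]
  m13 ⊆ -1-01,01--1,011--
  m14 ⊆ -1110,01-1-,011--
  m15 ⊆ 01--1,01-1-,011--
  m16 ⊆ -00--,1-00-,10---
  m17 ⊆ --0-1,-00--,1--01,1-00-,10---
  m18 ⊆ -00--,10---
  m19 ⊆ --0-1,-00--,10---
  m20 ⊆ 10--- [E]
  m21 ⊆ 1--01,10---
  m22 ⊆ 1-110,10---
  m23 ⊆ 10--- [E]
  m24 ⊆ 1-00- [E]
  m25 ⊆ --0-1,-1-01,1--01,1-00-
  m27 ⊆ --0-1 [E]
  m29 ⊆ -1-01,1--01
  m30 ⊆ -1110,1-110
E = {--0-1, -00--, 011--, 1-00-, 10---}

5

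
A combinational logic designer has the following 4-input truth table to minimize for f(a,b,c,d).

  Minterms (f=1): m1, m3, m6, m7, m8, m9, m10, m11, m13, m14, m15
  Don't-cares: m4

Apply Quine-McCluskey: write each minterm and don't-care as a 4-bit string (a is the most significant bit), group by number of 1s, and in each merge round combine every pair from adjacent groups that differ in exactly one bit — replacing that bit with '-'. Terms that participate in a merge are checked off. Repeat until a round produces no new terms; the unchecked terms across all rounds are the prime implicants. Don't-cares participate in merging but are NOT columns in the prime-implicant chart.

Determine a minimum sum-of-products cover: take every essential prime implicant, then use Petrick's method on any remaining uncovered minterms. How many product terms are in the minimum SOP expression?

[col 0] 0001*, 0011*, 0100*, 0110*, 0111*, 1000*, 1001*, 1010*, 1011*, 1101*, 1110*, 1111*
[col 1] -001*, -011*, -110*, -111*, 0-11*, 00-1*, 01-0, 011-*, 1-01*, 1-10*, 1-11*, 10-0*, 10-1*, 100-*, 101-*, 11-1*, 111-*
[col 2] --11, -0-1, -11-, 1--1, 1-1-, 10--
Prime implicants: --11, -0-1, -11-, 01-0, 1--1, 1-1-, 10--
PI chart (minterm → PIs covering it):
  1 | -0-1  (sole → essential)
  3 | --11,-0-1
  6 | -11-,01-0
  7 | --11,-11-
  8 | 10--  (sole → essential)
  9 | -0-1,1--1,10--
  10 | 1-1-,10--
  11 | --11,-0-1,1--1,1-1-,10--
  13 | 1--1  (sole → essential)
  14 | -11-,1-1-
  15 | --11,-11-,1--1,1-1-
Essential prime implicants: -0-1, 1--1, 10--
Petrick residual → -11-
Minimum SOP uses 4 PIs: b'd + bc + ad + ab'

4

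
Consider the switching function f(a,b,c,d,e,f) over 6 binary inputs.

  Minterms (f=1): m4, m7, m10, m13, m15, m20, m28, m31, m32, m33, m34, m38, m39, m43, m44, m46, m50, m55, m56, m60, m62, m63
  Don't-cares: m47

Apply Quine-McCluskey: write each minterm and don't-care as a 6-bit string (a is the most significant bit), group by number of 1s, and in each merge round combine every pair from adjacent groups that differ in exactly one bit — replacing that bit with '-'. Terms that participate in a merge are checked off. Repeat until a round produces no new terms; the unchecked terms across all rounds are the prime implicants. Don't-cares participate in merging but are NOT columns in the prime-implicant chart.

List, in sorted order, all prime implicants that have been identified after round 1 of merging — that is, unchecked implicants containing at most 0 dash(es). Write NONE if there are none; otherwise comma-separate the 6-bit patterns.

Round 0: 000100✓ 000111✓ 001010 001101✓ 001111✓ 010100✓ 011100✓ 011111✓ 100000✓ 100001✓ 100010✓ 100110✓ 100111✓ 101011✓ 101100✓ 101110✓ 101111✓ 110010✓ 110111✓ 111000✓ 111100✓ 111110✓ 111111✓
Round 1: -00111✓ -01111✓ -11100 -11111✓ 0-0100 0-1111✓ 00-111✓ 0011-1 01-100 1-0010 1-0111✓ 1-1100✓ 1-1110✓ 1-1111✓ 10-110✓ 10-111✓ 100-10 1000-0 10000- 10011-✓ 101-11 1011-0✓ 10111-✓ 11-111✓ 111-00 1111-0✓ 11111-✓
Round 2: --1111 -0-111 1--111 1-11-0 1-111- 10-11-
PIs = {--1111, -0-111, -11100, 0-0100, 001010, 0011-1, 01-100, 1--111, 1-0010, 1-11-0, 1-111-, 10-11-, 100-10, 1000-0, 10000-, 101-11, 111-00}

001010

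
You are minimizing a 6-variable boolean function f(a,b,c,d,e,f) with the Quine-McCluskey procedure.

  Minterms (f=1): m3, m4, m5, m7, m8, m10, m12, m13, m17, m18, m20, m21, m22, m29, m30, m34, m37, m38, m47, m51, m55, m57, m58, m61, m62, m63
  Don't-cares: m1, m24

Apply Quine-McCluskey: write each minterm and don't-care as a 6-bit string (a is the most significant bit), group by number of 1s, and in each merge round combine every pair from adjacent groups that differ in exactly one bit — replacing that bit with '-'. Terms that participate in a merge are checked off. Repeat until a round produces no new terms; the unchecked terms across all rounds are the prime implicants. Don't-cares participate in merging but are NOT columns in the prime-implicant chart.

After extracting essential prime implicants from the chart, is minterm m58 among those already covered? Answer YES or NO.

YES

size-2^0 implicants → 000001(✓)  000011(✓)  000100(✓)  000101(✓)  000111(✓)  001000(✓)  001010(✓)  001100(✓)  001101(✓)  010001(✓)  010010(✓)  010100(✓)  010101(✓)  010110(✓)  011000(✓)  011101(✓)  011110(✓)  100010(✓)  100101(✓)  100110(✓)  101111(✓)  110011(✓)  110111(✓)  111001(✓)  111010(✓)  111101(✓)  111110(✓)  111111(✓)
size-2^1 implicants → -00101  -11101  -11110  0-0001(✓)  0-0100(✓)  0-0101(✓)  0-1000  0-1101(✓)  00-100(✓)  00-101(✓)  000-01(✓)  000-11(✓)  0000-1(✓)  0001-1(✓)  00010-(✓)  001-00  0010-0  00110-(✓)  01-101(✓)  01-110  010-01(✓)  010-10  0101-0  01010-(✓)  1-1111  100-10  11-111  110-11  111-01  111-10  1111-1  11111-
size-2^2 implicants → 0--101  0-0-01  0-010-  00-10-  000--1
Unchecked terms (primes): -00101, -11101, -11110, 0--101, 0-0-01, 0-010-, 0-1000, 00-10-, 000--1, 001-00, 0010-0, 01-110, 010-10, 0101-0, 1-1111, 100-10, 11-111, 110-11, 111-01, 111-10, 1111-1, 11111-
Minterm coverage:
  m3 ⊆ 000--1 [E]
  m4 ⊆ 0-010-,00-10-
  m5 ⊆ -00101,0--101,0-0-01,0-010-,00-10-,000--1
  m7 ⊆ 000--1 [E]
  m8 ⊆ 0-1000,001-00,0010-0
  m10 ⊆ 0010-0 [E]
  m12 ⊆ 00-10-,001-00
  m13 ⊆ 0--101,00-10-
  m17 ⊆ 0-0-01 [E]
  m18 ⊆ 010-10 [E]
  m20 ⊆ 0-010-,0101-0
  m21 ⊆ 0--101,0-0-01,0-010-
  m22 ⊆ 01-110,010-10,0101-0
  m29 ⊆ -11101,0--101
  m30 ⊆ -11110,01-110
  m34 ⊆ 100-10 [E]
  m37 ⊆ -00101 [E]
  m38 ⊆ 100-10 [E]
  m47 ⊆ 1-1111 [E]
  m51 ⊆ 110-11 [E]
  m55 ⊆ 11-111,110-11
  m57 ⊆ 111-01 [E]
  m58 ⊆ 111-10 [E]
  m61 ⊆ -11101,111-01,1111-1
  m62 ⊆ -11110,111-10,11111-
  m63 ⊆ 1-1111,11-111,1111-1,11111-
E = {-00101, 0-0-01, 000--1, 0010-0, 010-10, 1-1111, 100-10, 110-11, 111-01, 111-10}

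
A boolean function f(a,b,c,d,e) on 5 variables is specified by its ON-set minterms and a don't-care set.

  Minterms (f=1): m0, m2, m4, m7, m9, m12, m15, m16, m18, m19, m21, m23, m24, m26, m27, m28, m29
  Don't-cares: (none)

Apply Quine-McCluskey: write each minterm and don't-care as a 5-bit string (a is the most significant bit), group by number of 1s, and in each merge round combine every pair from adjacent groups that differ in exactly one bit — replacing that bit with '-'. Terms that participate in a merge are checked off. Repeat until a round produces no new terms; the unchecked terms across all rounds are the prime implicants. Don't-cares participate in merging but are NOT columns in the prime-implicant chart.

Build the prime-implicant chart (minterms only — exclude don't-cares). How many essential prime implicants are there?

size-2^0 implicants → 00000(✓)  00010(✓)  00100(✓)  00111(✓)  01001  01100(✓)  01111(✓)  10000(✓)  10010(✓)  10011(✓)  10101(✓)  10111(✓)  11000(✓)  11010(✓)  11011(✓)  11100(✓)  11101(✓)
size-2^1 implicants → -0000(✓)  -0010(✓)  -0111  -1100  0-100  0-111  00-00  000-0(✓)  1-000(✓)  1-010(✓)  1-011(✓)  1-101  10-11  100-0(✓)  1001-(✓)  101-1  11-00  110-0(✓)  1101-(✓)  1110-
size-2^2 implicants → -00-0  1-0-0  1-01-
Unchecked terms (primes): -00-0, -0111, -1100, 0-100, 0-111, 00-00, 01001, 1-0-0, 1-01-, 1-101, 10-11, 101-1, 11-00, 1110-
Minterm coverage:
  m0 ⊆ -00-0,00-00
  m2 ⊆ -00-0 [E]
  m4 ⊆ 0-100,00-00
  m7 ⊆ -0111,0-111
  m9 ⊆ 01001 [E]
  m12 ⊆ -1100,0-100
  m15 ⊆ 0-111 [E]
  m16 ⊆ -00-0,1-0-0
  m18 ⊆ -00-0,1-0-0,1-01-
  m19 ⊆ 1-01-,10-11
  m21 ⊆ 1-101,101-1
  m23 ⊆ -0111,10-11,101-1
  m24 ⊆ 1-0-0,11-00
  m26 ⊆ 1-0-0,1-01-
  m27 ⊆ 1-01- [E]
  m28 ⊆ -1100,11-00,1110-
  m29 ⊆ 1-101,1110-
E = {-00-0, 0-111, 01001, 1-01-}

4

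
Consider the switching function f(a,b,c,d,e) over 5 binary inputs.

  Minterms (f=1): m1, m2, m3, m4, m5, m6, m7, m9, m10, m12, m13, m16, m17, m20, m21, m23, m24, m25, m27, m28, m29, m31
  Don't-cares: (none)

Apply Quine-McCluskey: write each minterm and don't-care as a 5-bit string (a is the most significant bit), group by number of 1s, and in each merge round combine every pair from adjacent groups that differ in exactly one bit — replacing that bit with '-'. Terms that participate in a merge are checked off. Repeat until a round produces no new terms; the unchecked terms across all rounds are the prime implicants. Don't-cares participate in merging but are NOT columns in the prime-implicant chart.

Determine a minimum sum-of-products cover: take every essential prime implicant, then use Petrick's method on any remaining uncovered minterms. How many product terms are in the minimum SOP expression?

size-2^0 implicants → 00001(✓)  00010(✓)  00011(✓)  00100(✓)  00101(✓)  00110(✓)  00111(✓)  01001(✓)  01010(✓)  01100(✓)  01101(✓)  10000(✓)  10001(✓)  10100(✓)  10101(✓)  10111(✓)  11000(✓)  11001(✓)  11011(✓)  11100(✓)  11101(✓)  11111(✓)
size-2^1 implicants → -0001(✓)  -0100(✓)  -0101(✓)  -0111(✓)  -1001(✓)  -1100(✓)  -1101(✓)  0-001(✓)  0-010  0-100(✓)  0-101(✓)  00-01(✓)  00-10(✓)  00-11(✓)  000-1(✓)  0001-(✓)  001-0(✓)  001-1(✓)  0010-(✓)  0011-(✓)  01-01(✓)  0110-(✓)  1-000(✓)  1-001(✓)  1-100(✓)  1-101(✓)  1-111(✓)  10-00(✓)  10-01(✓)  1000-(✓)  101-1(✓)  1010-(✓)  11-00(✓)  11-01(✓)  11-11(✓)  110-1(✓)  1100-(✓)  111-1(✓)  1110-(✓)
size-2^2 implicants → --001(✓)  --100(✓)  --101(✓)  -0-01(✓)  -01-1  -010-(✓)  -1-01(✓)  -110-(✓)  0--01(✓)  0-10-(✓)  00--1  00-1-  001--  1--00(✓)  1--01(✓)  1-00-(✓)  1-1-1  1-10-(✓)  10-0-(✓)  11--1  11-0-(✓)
size-2^3 implicants → ---01  --10-  1--0-
Unchecked terms (primes): ---01, --10-, -01-1, 0-010, 00--1, 00-1-, 001--, 1--0-, 1-1-1, 11--1
Minterm coverage:
  m1 ⊆ ---01,00--1
  m2 ⊆ 0-010,00-1-
  m3 ⊆ 00--1,00-1-
  m4 ⊆ --10-,001--
  m5 ⊆ ---01,--10-,-01-1,00--1,001--
  m6 ⊆ 00-1-,001--
  m7 ⊆ -01-1,00--1,00-1-,001--
  m9 ⊆ ---01 [E]
  m10 ⊆ 0-010 [E]
  m12 ⊆ --10- [E]
  m13 ⊆ ---01,--10-
  m16 ⊆ 1--0- [E]
  m17 ⊆ ---01,1--0-
  m20 ⊆ --10-,1--0-
  m21 ⊆ ---01,--10-,-01-1,1--0-,1-1-1
  m23 ⊆ -01-1,1-1-1
  m24 ⊆ 1--0- [E]
  m25 ⊆ ---01,1--0-,11--1
  m27 ⊆ 11--1 [E]
  m28 ⊆ --10-,1--0-
  m29 ⊆ ---01,--10-,1--0-,1-1-1,11--1
  m31 ⊆ 1-1-1,11--1
E = {---01, --10-, 0-010, 1--0-, 11--1}
Petrick residual → -01-1, 00-1-
Cover = d'e + cd' + b'ce + a'c'de' + a'b'd + ad' + abe  |cover|=7

7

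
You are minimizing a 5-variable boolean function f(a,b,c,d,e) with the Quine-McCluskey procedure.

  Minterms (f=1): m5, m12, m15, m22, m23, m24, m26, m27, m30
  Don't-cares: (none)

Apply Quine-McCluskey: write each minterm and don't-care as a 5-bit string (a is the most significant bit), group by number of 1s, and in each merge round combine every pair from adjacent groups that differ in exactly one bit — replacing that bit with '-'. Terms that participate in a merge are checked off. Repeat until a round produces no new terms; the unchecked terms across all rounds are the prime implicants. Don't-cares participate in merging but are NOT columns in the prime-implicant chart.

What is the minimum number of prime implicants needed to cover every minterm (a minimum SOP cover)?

[col 0] 00101, 01100, 01111, 10110*, 10111*, 11000*, 11010*, 11011*, 11110*
[col 1] 1-110, 1011-, 11-10, 110-0, 1101-
Prime implicants: 00101, 01100, 01111, 1-110, 1011-, 11-10, 110-0, 1101-
PI chart (minterm → PIs covering it):
  5 | 00101  (sole → essential)
  12 | 01100  (sole → essential)
  15 | 01111  (sole → essential)
  22 | 1-110,1011-
  23 | 1011-  (sole → essential)
  24 | 110-0  (sole → essential)
  26 | 11-10,110-0,1101-
  27 | 1101-  (sole → essential)
  30 | 1-110,11-10
Essential prime implicants: 00101, 01100, 01111, 1011-, 110-0, 1101-
Petrick residual → 1-110
Minimum SOP uses 7 PIs: a'b'cd'e + a'bcd'e' + a'bcde + acde' + ab'cd + abc'e' + abc'd

7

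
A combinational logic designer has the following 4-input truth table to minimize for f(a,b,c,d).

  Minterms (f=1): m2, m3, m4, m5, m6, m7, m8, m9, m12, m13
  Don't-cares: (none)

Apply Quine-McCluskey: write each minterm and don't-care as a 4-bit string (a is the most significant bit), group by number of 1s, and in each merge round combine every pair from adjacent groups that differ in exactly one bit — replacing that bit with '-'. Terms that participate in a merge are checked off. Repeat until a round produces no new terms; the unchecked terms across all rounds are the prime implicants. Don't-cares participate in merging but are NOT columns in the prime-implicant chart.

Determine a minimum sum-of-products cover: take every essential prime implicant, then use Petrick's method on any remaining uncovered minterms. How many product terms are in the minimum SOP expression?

size-2^0 implicants → 0010(✓)  0011(✓)  0100(✓)  0101(✓)  0110(✓)  0111(✓)  1000(✓)  1001(✓)  1100(✓)  1101(✓)
size-2^1 implicants → -100(✓)  -101(✓)  0-10(✓)  0-11(✓)  001-(✓)  01-0(✓)  01-1(✓)  010-(✓)  011-(✓)  1-00(✓)  1-01(✓)  100-(✓)  110-(✓)
size-2^2 implicants → -10-  0-1-  01--  1-0-
Unchecked terms (primes): -10-, 0-1-, 01--, 1-0-
Minterm coverage:
  m2 ⊆ 0-1- [E]
  m3 ⊆ 0-1- [E]
  m4 ⊆ -10-,01--
  m5 ⊆ -10-,01--
  m6 ⊆ 0-1-,01--
  m7 ⊆ 0-1-,01--
  m8 ⊆ 1-0- [E]
  m9 ⊆ 1-0- [E]
  m12 ⊆ -10-,1-0-
  m13 ⊆ -10-,1-0-
E = {0-1-, 1-0-}
Petrick residual → -10-
Cover = bc' + a'c + ac'  |cover|=3

3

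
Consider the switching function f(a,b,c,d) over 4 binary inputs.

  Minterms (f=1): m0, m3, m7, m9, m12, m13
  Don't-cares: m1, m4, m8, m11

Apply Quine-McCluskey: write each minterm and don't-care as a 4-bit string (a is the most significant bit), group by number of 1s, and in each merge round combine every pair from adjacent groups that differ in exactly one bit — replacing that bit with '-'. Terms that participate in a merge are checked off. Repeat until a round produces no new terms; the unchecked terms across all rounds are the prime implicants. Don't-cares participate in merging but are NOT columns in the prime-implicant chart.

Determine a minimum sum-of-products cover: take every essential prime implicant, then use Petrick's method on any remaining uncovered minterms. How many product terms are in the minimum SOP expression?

3

size-2^0 implicants → 0000(✓)  0001(✓)  0011(✓)  0100(✓)  0111(✓)  1000(✓)  1001(✓)  1011(✓)  1100(✓)  1101(✓)
size-2^1 implicants → -000(✓)  -001(✓)  -011(✓)  -100(✓)  0-00(✓)  0-11  00-1(✓)  000-(✓)  1-00(✓)  1-01(✓)  10-1(✓)  100-(✓)  110-(✓)
size-2^2 implicants → --00  -0-1  -00-  1-0-
Unchecked terms (primes): --00, -0-1, -00-, 0-11, 1-0-
Minterm coverage:
  m0 ⊆ --00,-00-
  m3 ⊆ -0-1,0-11
  m7 ⊆ 0-11 [E]
  m9 ⊆ -0-1,-00-,1-0-
  m12 ⊆ --00,1-0-
  m13 ⊆ 1-0- [E]
E = {0-11, 1-0-}
Petrick residual → --00
Cover = c'd' + a'cd + ac'  |cover|=3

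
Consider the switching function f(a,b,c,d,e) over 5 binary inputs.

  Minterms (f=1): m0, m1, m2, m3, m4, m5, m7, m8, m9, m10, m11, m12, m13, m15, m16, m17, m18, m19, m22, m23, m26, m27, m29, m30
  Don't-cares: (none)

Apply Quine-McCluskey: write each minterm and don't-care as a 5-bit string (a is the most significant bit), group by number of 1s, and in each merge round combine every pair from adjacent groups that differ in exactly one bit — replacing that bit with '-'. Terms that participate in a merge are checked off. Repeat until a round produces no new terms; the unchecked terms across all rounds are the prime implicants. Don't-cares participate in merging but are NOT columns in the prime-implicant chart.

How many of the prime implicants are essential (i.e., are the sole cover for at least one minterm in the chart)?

Round 0: 00000✓ 00001✓ 00010✓ 00011✓ 00100✓ 00101✓ 00111✓ 01000✓ 01001✓ 01010✓ 01011✓ 01100✓ 01101✓ 01111✓ 10000✓ 10001✓ 10010✓ 10011✓ 10110✓ 10111✓ 11010✓ 11011✓ 11101✓ 11110✓
Round 1: -0000✓ -0001✓ -0010✓ -0011✓ -0111✓ -1010✓ -1011✓ -1101 0-000✓ 0-001✓ 0-010✓ 0-011✓ 0-100✓ 0-101✓ 0-111✓ 00-00✓ 00-01✓ 00-11✓ 000-0✓ 000-1✓ 0000-✓ 0001-✓ 001-1✓ 0010-✓ 01-00✓ 01-01✓ 01-11✓ 010-0✓ 010-1✓ 0100-✓ 0101-✓ 011-1✓ 0110-✓ 1-010✓ 1-011✓ 1-110✓ 10-10✓ 10-11✓ 100-0✓ 100-1✓ 1000-✓ 1001-✓ 1011-✓ 11-10✓ 1101-✓
Round 2: --010✓ --011✓ -0-11 -00-0✓ -00-1✓ -000-✓ -001-✓ -101-✓ 0--00✓ 0--01✓ 0--11✓ 0-0-0✓ 0-0-1✓ 0-00-✓ 0-01-✓ 0-1-1✓ 0-10-✓ 00--1✓ 00-0-✓ 000--✓ 01--1✓ 01-0-✓ 010--✓ 1--10 1-01-✓ 10-1- 100--✓
Round 3: --01- -00-- 0---1 0--0- 0-0--
PIs = {--01-, -0-11, -00--, -1101, 0---1, 0--0-, 0-0--, 1--10, 10-1-}
Coverage chart:
  m0: -00--,0--0-,0-0--
  m1: -00--,0---1,0--0-,0-0--
  m2: --01-,-00--,0-0--
  m3: --01-,-0-11,-00--,0---1,0-0--
  m4: 0--0- ←essential
  m5: 0---1,0--0-
  m7: -0-11,0---1
  m8: 0--0-,0-0--
  m9: 0---1,0--0-,0-0--
  m10: --01-,0-0--
  m11: --01-,0---1,0-0--
  m12: 0--0- ←essential
  m13: -1101,0---1,0--0-
  m15: 0---1 ←essential
  m16: -00-- ←essential
  m17: -00-- ←essential
  m18: --01-,-00--,1--10,10-1-
  m19: --01-,-0-11,-00--,10-1-
  m22: 1--10,10-1-
  m23: -0-11,10-1-
  m26: --01-,1--10
  m27: --01- ←essential
  m29: -1101 ←essential
  m30: 1--10 ←essential
Essential: --01-, -00--, -1101, 0---1, 0--0-, 1--10

6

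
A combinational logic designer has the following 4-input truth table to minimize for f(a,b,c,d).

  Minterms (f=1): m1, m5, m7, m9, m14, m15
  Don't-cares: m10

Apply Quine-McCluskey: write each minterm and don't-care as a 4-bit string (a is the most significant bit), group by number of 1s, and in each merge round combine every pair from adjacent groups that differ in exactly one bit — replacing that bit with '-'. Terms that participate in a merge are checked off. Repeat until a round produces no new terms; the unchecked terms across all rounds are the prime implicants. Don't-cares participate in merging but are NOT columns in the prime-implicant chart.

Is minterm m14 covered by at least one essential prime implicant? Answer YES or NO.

NO

size-2^0 implicants → 0001(✓)  0101(✓)  0111(✓)  1001(✓)  1010(✓)  1110(✓)  1111(✓)
size-2^1 implicants → -001  -111  0-01  01-1  1-10  111-
Unchecked terms (primes): -001, -111, 0-01, 01-1, 1-10, 111-
Minterm coverage:
  m1 ⊆ -001,0-01
  m5 ⊆ 0-01,01-1
  m7 ⊆ -111,01-1
  m9 ⊆ -001 [E]
  m14 ⊆ 1-10,111-
  m15 ⊆ -111,111-
E = {-001}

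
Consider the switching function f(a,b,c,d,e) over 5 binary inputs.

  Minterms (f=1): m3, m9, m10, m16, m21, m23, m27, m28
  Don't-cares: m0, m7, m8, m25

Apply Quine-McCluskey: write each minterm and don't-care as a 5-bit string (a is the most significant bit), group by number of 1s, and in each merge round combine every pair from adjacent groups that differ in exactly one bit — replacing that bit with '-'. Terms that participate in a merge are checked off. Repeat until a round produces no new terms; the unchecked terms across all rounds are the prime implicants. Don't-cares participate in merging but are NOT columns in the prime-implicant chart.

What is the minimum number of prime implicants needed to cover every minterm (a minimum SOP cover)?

Round 0: 00000✓ 00011✓ 00111✓ 01000✓ 01001✓ 01010✓ 10000✓ 10101✓ 10111✓ 11001✓ 11011✓ 11100
Round 1: -0000 -0111 -1001 0-000 00-11 010-0 0100- 101-1 110-1
PIs = {-0000, -0111, -1001, 0-000, 00-11, 010-0, 0100-, 101-1, 110-1, 11100}
Coverage chart:
  m3: 00-11 ←essential
  m9: -1001,0100-
  m10: 010-0 ←essential
  m16: -0000 ←essential
  m21: 101-1 ←essential
  m23: -0111,101-1
  m27: 110-1 ←essential
  m28: 11100 ←essential
Essential: -0000, 00-11, 010-0, 101-1, 110-1, 11100
Petrick residual → -1001
Min cover (7 terms): b'c'd'e' + bc'd'e + a'b'de + a'bc'e' + ab'ce + abc'e + abcd'e'

7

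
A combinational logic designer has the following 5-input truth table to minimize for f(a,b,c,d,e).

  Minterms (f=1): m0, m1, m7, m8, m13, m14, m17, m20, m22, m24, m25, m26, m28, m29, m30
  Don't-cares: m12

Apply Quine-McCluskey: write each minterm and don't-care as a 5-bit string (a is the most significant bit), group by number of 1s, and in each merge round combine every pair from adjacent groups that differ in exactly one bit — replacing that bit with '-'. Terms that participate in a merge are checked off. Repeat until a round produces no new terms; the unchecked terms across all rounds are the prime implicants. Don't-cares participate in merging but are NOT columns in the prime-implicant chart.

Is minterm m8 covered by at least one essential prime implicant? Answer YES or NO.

NO

Round 0: 00000✓ 00001✓ 00111 01000✓ 01100✓ 01101✓ 01110✓ 10001✓ 10100✓ 10110✓ 11000✓ 11001✓ 11010✓ 11100✓ 11101✓ 11110✓
Round 1: -0001 -1000✓ -1100✓ -1101✓ -1110✓ 0-000 0000- 01-00✓ 011-0✓ 0110-✓ 1-001 1-100✓ 1-110✓ 101-0✓ 11-00✓ 11-01✓ 11-10✓ 110-0✓ 1100-✓ 111-0✓ 1110-✓
Round 2: -1-00 -11-0 -110- 1-1-0 11--0 11-0-
PIs = {-0001, -1-00, -11-0, -110-, 0-000, 0000-, 00111, 1-001, 1-1-0, 11--0, 11-0-}
Coverage chart:
  m0: 0-000,0000-
  m1: -0001,0000-
  m7: 00111 ←essential
  m8: -1-00,0-000
  m13: -110- ←essential
  m14: -11-0 ←essential
  m17: -0001,1-001
  m20: 1-1-0 ←essential
  m22: 1-1-0 ←essential
  m24: -1-00,11--0,11-0-
  m25: 1-001,11-0-
  m26: 11--0 ←essential
  m28: -1-00,-11-0,-110-,1-1-0,11--0,11-0-
  m29: -110-,11-0-
  m30: -11-0,1-1-0,11--0
Essential: -11-0, -110-, 00111, 1-1-0, 11--0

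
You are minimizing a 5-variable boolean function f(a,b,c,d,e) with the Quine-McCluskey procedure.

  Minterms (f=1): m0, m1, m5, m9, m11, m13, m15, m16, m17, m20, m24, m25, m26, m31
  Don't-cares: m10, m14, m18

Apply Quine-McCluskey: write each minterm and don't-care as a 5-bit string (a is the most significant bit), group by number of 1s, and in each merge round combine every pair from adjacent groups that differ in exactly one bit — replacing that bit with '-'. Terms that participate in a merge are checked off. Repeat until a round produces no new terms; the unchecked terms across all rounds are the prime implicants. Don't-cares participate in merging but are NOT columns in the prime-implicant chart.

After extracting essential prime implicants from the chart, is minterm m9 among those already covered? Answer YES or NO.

YES

Round 0: 00000✓ 00001✓ 00101✓ 01001✓ 01010✓ 01011✓ 01101✓ 01110✓ 01111✓ 10000✓ 10001✓ 10010✓ 10100✓ 11000✓ 11001✓ 11010✓ 11111✓
Round 1: -0000✓ -0001✓ -1001✓ -1010 -1111 0-001✓ 0-101✓ 00-01✓ 0000-✓ 01-01✓ 01-10✓ 01-11✓ 010-1✓ 0101-✓ 011-1✓ 0111-✓ 1-000✓ 1-001✓ 1-010✓ 10-00 100-0✓ 1000-✓ 110-0✓ 1100-✓
Round 2: --001 -000- 0--01 01--1 01-1- 1-0-0 1-00-
PIs = {--001, -000-, -1010, -1111, 0--01, 01--1, 01-1-, 1-0-0, 1-00-, 10-00}
Coverage chart:
  m0: -000- ←essential
  m1: --001,-000-,0--01
  m5: 0--01 ←essential
  m9: --001,0--01,01--1
  m11: 01--1,01-1-
  m13: 0--01,01--1
  m15: -1111,01--1,01-1-
  m16: -000-,1-0-0,1-00-,10-00
  m17: --001,-000-,1-00-
  m20: 10-00 ←essential
  m24: 1-0-0,1-00-
  m25: --001,1-00-
  m26: -1010,1-0-0
  m31: -1111 ←essential
Essential: -000-, -1111, 0--01, 10-00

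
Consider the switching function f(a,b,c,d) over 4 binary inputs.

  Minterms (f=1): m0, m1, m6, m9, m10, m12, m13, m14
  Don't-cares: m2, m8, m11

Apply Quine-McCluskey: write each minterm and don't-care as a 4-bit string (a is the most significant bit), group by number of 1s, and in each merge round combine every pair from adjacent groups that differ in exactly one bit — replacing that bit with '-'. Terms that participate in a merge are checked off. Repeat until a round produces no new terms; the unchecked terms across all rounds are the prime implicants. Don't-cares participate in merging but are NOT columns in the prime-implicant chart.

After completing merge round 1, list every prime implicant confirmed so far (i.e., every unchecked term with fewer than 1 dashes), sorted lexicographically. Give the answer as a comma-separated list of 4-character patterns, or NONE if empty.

Round 0: 0000✓ 0001✓ 0010✓ 0110✓ 1000✓ 1001✓ 1010✓ 1011✓ 1100✓ 1101✓ 1110✓
Round 1: -000✓ -001✓ -010✓ -110✓ 0-10✓ 00-0✓ 000-✓ 1-00✓ 1-01✓ 1-10✓ 10-0✓ 10-1✓ 100-✓ 101-✓ 11-0✓ 110-✓
Round 2: --10 -0-0 -00- 1--0 1-0- 10--
PIs = {--10, -0-0, -00-, 1--0, 1-0-, 10--}

NONE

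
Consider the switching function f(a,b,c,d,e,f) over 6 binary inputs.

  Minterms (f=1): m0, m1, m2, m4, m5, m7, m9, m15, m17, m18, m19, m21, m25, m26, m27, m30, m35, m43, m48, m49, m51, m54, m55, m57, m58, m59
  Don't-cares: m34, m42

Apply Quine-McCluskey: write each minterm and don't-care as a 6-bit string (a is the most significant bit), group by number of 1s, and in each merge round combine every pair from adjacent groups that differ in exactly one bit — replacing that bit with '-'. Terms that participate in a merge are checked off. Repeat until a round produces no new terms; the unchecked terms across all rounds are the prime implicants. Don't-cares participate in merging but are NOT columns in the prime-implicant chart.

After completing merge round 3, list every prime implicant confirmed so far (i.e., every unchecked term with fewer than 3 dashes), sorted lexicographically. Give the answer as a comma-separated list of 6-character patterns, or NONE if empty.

-00010, -1101-, 0--001, 0-0-01, 0-0010, 00-111, 000-0-, 0000-0, 0001-1, 01-01-, 011-10, 1--011, 1-101-, 10-01-, 110-11, 11000-, 11011-

size-2^0 implicants → 000000(✓)  000001(✓)  000010(✓)  000100(✓)  000101(✓)  000111(✓)  001001(✓)  001111(✓)  010001(✓)  010010(✓)  010011(✓)  010101(✓)  011001(✓)  011010(✓)  011011(✓)  011110(✓)  100010(✓)  100011(✓)  101010(✓)  101011(✓)  110000(✓)  110001(✓)  110011(✓)  110110(✓)  110111(✓)  111001(✓)  111010(✓)  111011(✓)
size-2^1 implicants → -00010  -10001(✓)  -10011(✓)  -11001(✓)  -11010(✓)  -11011(✓)  0-0001(✓)  0-0010  0-0101(✓)  0-1001(✓)  00-001(✓)  00-111  000-00(✓)  000-01(✓)  0000-0  00000-(✓)  0001-1  00010-(✓)  01-001(✓)  01-010(✓)  01-011(✓)  010-01(✓)  0100-1(✓)  01001-(✓)  011-10  0110-1(✓)  01101-(✓)  1-0011(✓)  1-1010(✓)  1-1011(✓)  10-010(✓)  10-011(✓)  10001-(✓)  10101-(✓)  11-001(✓)  11-011(✓)  110-11  1100-1(✓)  11000-  11011-  1110-1(✓)  11101-(✓)
size-2^2 implicants → -1-001(✓)  -1-011(✓)  -100-1(✓)  -110-1(✓)  -1101-  0--001  0-0-01  000-0-  01-0-1(✓)  01-01-  1--011  1-101-  10-01-  11-0-1(✓)
size-2^3 implicants → -1-0-1
Unchecked terms (primes): -00010, -1-0-1, -1101-, 0--001, 0-0-01, 0-0010, 00-111, 000-0-, 0000-0, 0001-1, 01-01-, 011-10, 1--011, 1-101-, 10-01-, 110-11, 11000-, 11011-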